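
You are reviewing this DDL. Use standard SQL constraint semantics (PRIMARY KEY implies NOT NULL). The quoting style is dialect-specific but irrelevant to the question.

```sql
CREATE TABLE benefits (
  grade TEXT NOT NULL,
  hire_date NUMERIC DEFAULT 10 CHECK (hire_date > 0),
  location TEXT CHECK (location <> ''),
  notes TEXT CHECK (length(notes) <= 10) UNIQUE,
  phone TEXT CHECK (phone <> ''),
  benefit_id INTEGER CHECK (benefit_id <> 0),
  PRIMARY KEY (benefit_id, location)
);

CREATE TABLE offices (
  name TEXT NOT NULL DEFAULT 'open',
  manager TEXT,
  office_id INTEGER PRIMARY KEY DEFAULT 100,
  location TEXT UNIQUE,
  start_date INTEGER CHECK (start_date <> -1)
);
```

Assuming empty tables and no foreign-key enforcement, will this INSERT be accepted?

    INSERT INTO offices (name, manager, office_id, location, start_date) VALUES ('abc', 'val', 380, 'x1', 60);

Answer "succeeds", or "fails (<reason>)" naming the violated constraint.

succeeds

NOT NULL columns: name is supplied; office_id is supplied.
CHECK constraints: 60 satisfies (start_date <> -1).
No constraint is violated.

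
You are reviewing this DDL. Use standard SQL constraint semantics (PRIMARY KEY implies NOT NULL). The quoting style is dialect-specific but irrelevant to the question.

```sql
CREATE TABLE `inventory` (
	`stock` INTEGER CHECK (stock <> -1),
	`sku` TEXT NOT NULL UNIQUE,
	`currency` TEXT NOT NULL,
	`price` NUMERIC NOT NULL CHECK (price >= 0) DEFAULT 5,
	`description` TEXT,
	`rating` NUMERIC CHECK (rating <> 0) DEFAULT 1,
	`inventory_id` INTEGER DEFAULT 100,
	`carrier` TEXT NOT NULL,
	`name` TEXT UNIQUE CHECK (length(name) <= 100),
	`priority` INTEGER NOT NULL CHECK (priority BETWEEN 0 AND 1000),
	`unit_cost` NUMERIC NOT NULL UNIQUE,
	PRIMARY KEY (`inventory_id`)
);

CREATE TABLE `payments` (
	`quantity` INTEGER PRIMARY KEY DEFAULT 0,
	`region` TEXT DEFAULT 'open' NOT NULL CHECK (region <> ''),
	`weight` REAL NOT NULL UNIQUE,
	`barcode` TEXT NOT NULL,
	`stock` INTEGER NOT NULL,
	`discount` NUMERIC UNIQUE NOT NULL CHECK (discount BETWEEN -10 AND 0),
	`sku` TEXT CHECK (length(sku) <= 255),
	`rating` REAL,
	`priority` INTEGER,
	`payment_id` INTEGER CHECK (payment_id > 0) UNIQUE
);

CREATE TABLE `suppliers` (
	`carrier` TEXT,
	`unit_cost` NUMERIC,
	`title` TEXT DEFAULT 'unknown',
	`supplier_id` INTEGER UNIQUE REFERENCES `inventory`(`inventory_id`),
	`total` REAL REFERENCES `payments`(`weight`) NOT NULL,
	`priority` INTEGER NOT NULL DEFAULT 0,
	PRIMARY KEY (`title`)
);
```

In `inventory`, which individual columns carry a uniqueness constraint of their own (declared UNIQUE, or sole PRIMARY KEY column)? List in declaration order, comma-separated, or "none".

sku, inventory_id, name, unit_cost

- stock: no UNIQUE or single-column PK constraint.
- sku: declared UNIQUE → unique.
- currency: no UNIQUE or single-column PK constraint.
- price: no UNIQUE or single-column PK constraint.
- description: no UNIQUE or single-column PK constraint.
- rating: no UNIQUE or single-column PK constraint.
- inventory_id: single-column PRIMARY KEY → unique.
- carrier: no UNIQUE or single-column PK constraint.
- name: declared UNIQUE → unique.
- priority: no UNIQUE or single-column PK constraint.
- unit_cost: declared UNIQUE → unique.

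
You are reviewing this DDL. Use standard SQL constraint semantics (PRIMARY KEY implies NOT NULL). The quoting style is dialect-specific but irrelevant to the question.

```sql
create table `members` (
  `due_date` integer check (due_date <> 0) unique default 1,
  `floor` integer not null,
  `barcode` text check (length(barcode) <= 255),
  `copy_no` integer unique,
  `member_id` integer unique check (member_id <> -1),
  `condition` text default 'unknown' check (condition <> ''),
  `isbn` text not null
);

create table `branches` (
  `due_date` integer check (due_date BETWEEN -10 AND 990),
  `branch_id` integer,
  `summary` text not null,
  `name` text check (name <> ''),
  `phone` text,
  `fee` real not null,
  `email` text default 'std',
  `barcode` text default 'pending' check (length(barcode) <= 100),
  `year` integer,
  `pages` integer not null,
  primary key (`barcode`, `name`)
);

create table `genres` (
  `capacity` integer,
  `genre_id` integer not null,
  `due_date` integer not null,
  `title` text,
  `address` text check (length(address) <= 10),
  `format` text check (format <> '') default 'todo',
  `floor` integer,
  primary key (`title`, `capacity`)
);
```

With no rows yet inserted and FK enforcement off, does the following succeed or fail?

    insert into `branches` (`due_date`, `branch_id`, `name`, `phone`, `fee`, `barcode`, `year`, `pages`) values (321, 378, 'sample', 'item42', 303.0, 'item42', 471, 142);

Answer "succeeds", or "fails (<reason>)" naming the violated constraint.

summary is omitted from the column list and has no DEFAULT, so it would receive NULL.
But summary is declared NOT NULL.

fails (NOT NULL on summary)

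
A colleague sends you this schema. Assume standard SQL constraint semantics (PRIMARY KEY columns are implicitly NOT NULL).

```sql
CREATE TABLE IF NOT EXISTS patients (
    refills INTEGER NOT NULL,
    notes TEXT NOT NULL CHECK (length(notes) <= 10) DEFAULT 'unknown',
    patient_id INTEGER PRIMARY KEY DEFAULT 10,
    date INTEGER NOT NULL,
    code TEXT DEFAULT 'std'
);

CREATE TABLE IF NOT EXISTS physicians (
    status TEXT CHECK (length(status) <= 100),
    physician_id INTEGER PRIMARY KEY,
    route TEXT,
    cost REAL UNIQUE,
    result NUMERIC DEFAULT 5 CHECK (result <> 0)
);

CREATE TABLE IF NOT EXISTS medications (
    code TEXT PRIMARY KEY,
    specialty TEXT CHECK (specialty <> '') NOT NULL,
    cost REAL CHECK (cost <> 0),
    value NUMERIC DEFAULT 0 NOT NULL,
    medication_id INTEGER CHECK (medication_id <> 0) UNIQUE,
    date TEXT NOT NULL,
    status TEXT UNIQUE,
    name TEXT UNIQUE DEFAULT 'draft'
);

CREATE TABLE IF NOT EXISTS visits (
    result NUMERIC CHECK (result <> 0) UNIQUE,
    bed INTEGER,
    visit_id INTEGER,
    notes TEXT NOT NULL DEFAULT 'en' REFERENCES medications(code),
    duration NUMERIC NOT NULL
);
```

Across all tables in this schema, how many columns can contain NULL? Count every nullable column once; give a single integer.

12

patients: 1 nullable (code — PK (patient_id) and explicit NOT NULL columns excluded).
physicians: 4 nullable (status, route, cost, result — PK (physician_id) and explicit NOT NULL columns excluded).
medications: 4 nullable (cost, medication_id, status, name — PK (code) and explicit NOT NULL columns excluded).
visits: 3 nullable (result, bed, visit_id — PK none and explicit NOT NULL columns excluded).
Total: 1 + 4 + 4 + 3 = 12.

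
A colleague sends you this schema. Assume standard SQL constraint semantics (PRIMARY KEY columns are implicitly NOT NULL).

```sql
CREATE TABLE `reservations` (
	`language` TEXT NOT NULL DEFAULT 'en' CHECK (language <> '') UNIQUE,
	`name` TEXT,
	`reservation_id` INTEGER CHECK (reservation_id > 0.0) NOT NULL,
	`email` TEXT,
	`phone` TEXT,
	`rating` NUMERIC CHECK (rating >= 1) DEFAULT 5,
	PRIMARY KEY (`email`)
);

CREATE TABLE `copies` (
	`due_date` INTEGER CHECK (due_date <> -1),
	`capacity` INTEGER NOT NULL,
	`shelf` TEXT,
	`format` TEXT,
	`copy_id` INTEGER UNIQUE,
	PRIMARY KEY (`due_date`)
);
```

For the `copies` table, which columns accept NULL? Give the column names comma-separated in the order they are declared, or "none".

- due_date: part of the PRIMARY KEY, which implies NOT NULL → not nullable.
- capacity: declared NOT NULL → not nullable.
- shelf: no NOT NULL constraint applies → nullable.
- format: no NOT NULL constraint applies → nullable.
- copy_id: UNIQUE does not imply NOT NULL → nullable.

shelf, format, copy_id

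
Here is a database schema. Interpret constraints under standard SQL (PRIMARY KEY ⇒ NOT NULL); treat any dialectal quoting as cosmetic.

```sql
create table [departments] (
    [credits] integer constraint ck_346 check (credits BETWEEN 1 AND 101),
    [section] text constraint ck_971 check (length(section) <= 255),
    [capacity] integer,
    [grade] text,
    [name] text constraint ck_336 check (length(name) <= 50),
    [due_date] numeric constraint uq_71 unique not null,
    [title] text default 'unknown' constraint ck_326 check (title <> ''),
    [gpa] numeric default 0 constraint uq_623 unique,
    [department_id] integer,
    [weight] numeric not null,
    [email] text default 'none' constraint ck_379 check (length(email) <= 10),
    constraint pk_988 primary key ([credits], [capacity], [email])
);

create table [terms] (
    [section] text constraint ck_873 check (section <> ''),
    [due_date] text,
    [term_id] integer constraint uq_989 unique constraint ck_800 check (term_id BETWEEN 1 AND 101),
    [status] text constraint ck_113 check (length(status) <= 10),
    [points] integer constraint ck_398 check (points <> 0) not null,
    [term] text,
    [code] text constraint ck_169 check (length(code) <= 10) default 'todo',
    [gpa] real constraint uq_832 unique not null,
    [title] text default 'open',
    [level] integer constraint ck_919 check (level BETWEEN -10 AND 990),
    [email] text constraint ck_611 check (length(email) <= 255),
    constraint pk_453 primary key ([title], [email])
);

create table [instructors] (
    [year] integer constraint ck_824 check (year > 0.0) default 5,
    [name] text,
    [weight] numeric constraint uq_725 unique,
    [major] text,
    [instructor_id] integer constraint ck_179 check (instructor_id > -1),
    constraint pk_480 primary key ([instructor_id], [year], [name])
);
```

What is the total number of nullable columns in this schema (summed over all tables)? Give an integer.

15

departments: 6 nullable (section, grade, name, title, gpa, department_id — PK (credits, capacity, email) and explicit NOT NULL columns excluded).
terms: 7 nullable (section, due_date, term_id, status, term, code, level — PK (title, email) and explicit NOT NULL columns excluded).
instructors: 2 nullable (weight, major — PK (instructor_id, year, name) and explicit NOT NULL columns excluded).
Total: 6 + 7 + 2 = 15.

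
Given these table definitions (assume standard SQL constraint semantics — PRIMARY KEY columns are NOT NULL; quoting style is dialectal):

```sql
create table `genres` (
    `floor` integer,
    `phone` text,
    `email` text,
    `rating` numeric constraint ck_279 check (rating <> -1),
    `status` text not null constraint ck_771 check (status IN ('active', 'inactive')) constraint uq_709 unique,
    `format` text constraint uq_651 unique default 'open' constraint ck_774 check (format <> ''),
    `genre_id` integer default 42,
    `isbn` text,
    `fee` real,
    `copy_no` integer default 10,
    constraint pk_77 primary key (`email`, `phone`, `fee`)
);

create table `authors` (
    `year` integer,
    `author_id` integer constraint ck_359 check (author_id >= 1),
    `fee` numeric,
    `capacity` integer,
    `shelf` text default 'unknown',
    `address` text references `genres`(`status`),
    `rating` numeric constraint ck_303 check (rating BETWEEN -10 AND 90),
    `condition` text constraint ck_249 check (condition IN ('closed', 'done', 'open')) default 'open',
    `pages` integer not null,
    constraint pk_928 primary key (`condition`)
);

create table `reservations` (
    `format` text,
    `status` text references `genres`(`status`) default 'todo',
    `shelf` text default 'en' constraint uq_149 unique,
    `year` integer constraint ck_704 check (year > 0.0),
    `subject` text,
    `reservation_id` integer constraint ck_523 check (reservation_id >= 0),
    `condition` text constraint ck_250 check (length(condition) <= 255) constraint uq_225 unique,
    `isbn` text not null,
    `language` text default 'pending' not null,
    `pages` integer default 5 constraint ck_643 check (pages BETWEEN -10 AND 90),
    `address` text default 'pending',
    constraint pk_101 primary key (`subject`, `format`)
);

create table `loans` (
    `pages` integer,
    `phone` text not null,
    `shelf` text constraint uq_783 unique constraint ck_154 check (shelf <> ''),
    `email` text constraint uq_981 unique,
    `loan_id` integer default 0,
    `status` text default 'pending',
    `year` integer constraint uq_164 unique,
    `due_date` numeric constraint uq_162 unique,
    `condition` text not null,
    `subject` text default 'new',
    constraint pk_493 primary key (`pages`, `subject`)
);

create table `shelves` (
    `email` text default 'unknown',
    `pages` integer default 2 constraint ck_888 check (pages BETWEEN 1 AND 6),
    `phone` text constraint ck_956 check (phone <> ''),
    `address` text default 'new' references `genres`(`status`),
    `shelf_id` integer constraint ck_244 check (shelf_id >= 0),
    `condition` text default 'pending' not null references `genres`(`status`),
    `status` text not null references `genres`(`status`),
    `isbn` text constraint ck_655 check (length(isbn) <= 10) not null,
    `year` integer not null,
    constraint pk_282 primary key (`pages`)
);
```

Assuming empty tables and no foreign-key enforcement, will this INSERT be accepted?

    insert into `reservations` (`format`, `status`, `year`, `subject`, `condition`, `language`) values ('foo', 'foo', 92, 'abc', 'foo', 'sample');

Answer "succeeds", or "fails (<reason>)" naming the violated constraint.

isbn is omitted from the column list and has no DEFAULT, so it would receive NULL.
But isbn is declared NOT NULL.

fails (NOT NULL on isbn)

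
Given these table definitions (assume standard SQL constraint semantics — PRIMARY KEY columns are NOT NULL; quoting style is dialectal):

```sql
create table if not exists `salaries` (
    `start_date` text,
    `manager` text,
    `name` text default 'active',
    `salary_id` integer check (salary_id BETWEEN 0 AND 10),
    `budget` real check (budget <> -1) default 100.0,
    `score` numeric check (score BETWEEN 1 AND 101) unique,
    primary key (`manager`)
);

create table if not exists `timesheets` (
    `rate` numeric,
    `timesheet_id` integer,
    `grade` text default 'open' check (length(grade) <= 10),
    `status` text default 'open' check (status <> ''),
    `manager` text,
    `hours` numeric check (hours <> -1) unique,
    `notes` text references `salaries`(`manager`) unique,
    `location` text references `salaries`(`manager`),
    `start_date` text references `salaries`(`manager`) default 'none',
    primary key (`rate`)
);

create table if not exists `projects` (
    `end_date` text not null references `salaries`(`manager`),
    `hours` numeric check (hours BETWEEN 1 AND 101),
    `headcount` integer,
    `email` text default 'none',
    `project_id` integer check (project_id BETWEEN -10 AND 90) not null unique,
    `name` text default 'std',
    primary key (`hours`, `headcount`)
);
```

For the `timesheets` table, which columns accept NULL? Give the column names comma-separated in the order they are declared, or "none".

- rate: part of the PRIMARY KEY, which implies NOT NULL → not nullable.
- timesheet_id: no NOT NULL constraint applies → nullable.
- grade: CHECK does not forbid NULL (a CHECK constraint passes when its expression is NULL) → nullable.
- status: CHECK does not forbid NULL (a CHECK constraint passes when its expression is NULL) → nullable.
- manager: no NOT NULL constraint applies → nullable.
- hours: CHECK does not forbid NULL (a CHECK constraint passes when its expression is NULL) → nullable.
- notes: a foreign key column may be NULL unless separately constrained → nullable.
- location: a foreign key column may be NULL unless separately constrained → nullable.
- start_date: a foreign key column may be NULL unless separately constrained → nullable.

timesheet_id, grade, status, manager, hours, notes, location, start_date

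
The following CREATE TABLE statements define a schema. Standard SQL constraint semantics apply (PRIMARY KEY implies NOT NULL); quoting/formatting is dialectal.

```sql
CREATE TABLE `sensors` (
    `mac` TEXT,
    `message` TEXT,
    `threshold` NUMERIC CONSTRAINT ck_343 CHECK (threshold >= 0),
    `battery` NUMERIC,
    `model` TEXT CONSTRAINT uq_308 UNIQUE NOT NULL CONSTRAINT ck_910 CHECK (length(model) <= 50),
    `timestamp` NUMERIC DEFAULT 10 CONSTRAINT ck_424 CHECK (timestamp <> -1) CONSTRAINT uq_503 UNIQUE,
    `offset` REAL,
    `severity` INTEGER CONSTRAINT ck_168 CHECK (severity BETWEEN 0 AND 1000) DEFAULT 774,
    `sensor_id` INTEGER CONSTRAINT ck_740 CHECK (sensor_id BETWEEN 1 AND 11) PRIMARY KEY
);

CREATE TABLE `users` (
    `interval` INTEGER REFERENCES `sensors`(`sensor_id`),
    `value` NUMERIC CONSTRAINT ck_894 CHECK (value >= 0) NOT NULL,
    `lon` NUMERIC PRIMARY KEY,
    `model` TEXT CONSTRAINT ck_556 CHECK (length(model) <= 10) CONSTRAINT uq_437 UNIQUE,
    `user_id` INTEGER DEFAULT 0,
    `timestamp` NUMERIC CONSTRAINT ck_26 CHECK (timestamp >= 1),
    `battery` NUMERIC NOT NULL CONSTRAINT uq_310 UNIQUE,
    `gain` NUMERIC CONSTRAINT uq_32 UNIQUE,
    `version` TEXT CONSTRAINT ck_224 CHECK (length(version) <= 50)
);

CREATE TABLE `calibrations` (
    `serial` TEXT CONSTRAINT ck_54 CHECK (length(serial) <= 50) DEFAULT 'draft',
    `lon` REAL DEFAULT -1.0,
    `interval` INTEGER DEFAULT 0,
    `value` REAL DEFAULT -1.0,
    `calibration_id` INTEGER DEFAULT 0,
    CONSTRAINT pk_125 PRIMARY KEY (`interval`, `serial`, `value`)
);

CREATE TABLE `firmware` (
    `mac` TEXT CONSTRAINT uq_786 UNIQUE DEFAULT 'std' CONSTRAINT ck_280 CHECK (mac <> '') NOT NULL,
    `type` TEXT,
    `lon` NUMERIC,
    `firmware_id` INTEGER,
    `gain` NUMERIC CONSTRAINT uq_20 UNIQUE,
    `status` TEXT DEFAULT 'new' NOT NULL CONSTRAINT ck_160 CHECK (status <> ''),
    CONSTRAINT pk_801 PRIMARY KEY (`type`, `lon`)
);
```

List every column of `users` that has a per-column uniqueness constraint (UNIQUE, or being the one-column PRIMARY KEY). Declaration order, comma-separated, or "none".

- interval: no UNIQUE or single-column PK constraint.
- value: no UNIQUE or single-column PK constraint.
- lon: single-column PRIMARY KEY → unique.
- model: declared UNIQUE → unique.
- user_id: no UNIQUE or single-column PK constraint.
- timestamp: no UNIQUE or single-column PK constraint.
- battery: declared UNIQUE → unique.
- gain: declared UNIQUE → unique.
- version: no UNIQUE or single-column PK constraint.

lon, model, battery, gain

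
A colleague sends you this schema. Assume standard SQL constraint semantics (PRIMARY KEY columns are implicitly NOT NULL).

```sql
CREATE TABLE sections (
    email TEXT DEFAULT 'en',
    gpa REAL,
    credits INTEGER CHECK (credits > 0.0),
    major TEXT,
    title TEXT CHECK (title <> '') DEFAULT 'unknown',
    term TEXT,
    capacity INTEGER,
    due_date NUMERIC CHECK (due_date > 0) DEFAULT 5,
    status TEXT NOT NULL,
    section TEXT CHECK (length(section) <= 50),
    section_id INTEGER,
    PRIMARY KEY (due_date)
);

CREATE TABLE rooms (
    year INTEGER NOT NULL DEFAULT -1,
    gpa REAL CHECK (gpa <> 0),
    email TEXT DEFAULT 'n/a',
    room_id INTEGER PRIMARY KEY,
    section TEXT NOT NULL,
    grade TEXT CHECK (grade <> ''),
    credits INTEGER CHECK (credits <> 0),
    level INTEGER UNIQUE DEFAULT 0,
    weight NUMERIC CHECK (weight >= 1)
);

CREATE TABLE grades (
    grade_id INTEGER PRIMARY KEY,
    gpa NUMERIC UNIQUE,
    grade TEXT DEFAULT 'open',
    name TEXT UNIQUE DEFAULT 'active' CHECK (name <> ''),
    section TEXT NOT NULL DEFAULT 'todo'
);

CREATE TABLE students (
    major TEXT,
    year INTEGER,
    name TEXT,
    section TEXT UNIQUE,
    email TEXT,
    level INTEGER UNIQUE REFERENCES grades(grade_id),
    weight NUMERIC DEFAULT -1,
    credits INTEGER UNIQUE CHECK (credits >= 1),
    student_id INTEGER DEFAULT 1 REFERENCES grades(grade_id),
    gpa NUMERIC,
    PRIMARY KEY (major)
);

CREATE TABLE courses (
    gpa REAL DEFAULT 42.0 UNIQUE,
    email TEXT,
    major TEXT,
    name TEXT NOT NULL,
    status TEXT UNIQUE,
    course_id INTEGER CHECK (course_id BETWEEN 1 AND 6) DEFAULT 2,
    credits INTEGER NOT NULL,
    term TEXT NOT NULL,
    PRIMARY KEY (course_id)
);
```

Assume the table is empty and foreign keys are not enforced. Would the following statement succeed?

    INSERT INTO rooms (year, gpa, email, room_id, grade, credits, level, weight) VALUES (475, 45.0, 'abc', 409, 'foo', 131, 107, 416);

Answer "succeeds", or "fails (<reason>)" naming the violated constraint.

fails (NOT NULL on section)

section is omitted from the column list and has no DEFAULT, so it would receive NULL.
But section is declared NOT NULL.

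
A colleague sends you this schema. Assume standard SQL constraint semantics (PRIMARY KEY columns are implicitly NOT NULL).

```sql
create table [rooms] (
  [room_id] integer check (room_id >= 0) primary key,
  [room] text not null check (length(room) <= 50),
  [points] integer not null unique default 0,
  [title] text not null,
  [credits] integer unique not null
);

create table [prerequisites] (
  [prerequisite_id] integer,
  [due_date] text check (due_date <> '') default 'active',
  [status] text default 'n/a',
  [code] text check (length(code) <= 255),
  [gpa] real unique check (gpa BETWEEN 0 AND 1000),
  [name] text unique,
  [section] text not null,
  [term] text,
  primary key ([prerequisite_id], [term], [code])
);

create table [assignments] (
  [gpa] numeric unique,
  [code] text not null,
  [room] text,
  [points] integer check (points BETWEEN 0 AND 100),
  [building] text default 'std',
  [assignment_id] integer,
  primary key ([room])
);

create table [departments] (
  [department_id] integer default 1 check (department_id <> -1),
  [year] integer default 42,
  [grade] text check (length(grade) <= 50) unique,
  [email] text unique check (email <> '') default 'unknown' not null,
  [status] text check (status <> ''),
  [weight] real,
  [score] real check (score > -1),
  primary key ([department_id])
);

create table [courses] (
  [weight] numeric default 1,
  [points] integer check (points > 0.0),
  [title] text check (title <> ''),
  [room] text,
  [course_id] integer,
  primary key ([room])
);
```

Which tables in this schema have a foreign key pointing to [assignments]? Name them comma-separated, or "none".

No REFERENCES clause anywhere in the schema names assignments.

none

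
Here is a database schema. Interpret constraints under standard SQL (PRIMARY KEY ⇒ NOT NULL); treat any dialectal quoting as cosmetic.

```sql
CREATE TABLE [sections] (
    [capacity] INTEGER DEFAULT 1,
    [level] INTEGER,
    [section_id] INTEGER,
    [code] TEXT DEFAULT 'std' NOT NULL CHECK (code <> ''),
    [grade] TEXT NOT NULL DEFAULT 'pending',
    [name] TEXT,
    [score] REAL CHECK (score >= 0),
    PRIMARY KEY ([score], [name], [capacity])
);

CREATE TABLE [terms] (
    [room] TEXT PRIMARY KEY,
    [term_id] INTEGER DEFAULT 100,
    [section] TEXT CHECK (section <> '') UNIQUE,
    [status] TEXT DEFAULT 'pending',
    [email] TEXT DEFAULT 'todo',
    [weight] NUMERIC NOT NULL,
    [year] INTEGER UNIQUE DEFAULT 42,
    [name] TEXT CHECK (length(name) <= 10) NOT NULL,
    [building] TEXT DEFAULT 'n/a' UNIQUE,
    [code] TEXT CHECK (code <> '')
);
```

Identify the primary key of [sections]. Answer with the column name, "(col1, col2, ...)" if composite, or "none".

(score, name, capacity)

A table-level PRIMARY KEY clause names 3 columns: score, name, capacity.
This is a composite key — the combination is unique, not each column individually.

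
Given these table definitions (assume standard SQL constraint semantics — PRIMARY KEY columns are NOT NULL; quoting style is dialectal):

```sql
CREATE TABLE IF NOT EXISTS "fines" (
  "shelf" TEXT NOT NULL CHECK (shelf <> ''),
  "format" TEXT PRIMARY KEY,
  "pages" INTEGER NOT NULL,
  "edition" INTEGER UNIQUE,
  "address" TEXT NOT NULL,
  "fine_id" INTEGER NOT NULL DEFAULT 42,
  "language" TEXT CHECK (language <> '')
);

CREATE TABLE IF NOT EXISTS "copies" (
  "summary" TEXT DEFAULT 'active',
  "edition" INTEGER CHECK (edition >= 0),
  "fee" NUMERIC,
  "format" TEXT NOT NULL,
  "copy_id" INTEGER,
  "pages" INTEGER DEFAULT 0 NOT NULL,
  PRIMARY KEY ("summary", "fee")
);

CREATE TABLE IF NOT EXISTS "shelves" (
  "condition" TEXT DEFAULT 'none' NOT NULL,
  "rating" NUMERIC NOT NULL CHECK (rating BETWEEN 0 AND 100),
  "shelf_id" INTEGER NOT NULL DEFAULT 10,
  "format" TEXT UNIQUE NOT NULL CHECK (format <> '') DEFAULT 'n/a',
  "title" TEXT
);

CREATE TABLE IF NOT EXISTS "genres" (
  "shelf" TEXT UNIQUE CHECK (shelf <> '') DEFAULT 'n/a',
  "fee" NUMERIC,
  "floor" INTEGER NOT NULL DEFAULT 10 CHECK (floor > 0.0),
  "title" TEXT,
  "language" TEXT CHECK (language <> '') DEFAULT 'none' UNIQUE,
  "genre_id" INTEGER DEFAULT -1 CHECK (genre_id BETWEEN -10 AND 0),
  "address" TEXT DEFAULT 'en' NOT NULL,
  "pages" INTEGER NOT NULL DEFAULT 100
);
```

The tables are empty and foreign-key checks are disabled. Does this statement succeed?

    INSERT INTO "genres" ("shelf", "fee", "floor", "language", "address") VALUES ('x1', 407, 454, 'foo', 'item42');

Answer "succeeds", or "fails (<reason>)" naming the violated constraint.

succeeds

NOT NULL columns: address is supplied; floor is supplied; pages defaults to 100.
CHECK constraints: 'x1' satisfies (shelf <> ''); 454 satisfies (floor > 0.0); 'foo' satisfies (language <> '').
No constraint is violated.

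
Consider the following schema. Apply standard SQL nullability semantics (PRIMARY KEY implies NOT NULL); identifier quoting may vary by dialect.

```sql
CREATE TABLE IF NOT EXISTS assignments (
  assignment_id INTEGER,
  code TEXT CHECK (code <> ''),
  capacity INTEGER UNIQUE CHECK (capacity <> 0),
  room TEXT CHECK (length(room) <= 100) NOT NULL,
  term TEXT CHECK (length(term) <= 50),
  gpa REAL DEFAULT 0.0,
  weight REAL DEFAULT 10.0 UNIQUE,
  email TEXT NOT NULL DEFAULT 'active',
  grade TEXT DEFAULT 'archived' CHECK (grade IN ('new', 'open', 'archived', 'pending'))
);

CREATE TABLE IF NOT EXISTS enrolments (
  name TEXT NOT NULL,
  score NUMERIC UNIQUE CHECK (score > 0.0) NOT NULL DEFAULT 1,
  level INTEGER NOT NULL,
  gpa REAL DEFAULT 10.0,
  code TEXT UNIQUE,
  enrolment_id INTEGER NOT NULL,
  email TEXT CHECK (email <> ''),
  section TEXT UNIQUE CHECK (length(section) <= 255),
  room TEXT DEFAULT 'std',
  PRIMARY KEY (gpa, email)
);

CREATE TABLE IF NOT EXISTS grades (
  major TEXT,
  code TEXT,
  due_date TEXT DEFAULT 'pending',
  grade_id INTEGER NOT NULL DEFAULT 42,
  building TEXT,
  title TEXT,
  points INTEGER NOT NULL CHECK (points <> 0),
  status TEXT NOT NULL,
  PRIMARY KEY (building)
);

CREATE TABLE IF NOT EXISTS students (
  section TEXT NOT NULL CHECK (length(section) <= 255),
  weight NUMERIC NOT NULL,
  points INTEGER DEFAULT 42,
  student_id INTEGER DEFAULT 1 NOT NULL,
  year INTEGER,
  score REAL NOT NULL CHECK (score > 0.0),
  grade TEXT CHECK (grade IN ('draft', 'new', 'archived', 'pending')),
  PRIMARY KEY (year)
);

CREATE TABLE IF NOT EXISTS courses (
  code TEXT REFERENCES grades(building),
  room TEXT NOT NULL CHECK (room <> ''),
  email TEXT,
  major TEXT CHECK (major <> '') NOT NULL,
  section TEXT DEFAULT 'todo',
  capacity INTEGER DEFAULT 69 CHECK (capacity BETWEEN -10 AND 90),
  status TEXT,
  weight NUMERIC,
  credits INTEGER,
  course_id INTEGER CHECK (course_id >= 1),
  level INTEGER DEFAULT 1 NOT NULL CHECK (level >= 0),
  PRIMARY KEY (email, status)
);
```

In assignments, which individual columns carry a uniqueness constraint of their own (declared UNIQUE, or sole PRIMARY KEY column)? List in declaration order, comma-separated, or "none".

capacity, weight

- assignment_id: no UNIQUE or single-column PK constraint.
- code: no UNIQUE or single-column PK constraint.
- capacity: declared UNIQUE → unique.
- room: no UNIQUE or single-column PK constraint.
- term: no UNIQUE or single-column PK constraint.
- gpa: no UNIQUE or single-column PK constraint.
- weight: declared UNIQUE → unique.
- email: no UNIQUE or single-column PK constraint.
- grade: no UNIQUE or single-column PK constraint.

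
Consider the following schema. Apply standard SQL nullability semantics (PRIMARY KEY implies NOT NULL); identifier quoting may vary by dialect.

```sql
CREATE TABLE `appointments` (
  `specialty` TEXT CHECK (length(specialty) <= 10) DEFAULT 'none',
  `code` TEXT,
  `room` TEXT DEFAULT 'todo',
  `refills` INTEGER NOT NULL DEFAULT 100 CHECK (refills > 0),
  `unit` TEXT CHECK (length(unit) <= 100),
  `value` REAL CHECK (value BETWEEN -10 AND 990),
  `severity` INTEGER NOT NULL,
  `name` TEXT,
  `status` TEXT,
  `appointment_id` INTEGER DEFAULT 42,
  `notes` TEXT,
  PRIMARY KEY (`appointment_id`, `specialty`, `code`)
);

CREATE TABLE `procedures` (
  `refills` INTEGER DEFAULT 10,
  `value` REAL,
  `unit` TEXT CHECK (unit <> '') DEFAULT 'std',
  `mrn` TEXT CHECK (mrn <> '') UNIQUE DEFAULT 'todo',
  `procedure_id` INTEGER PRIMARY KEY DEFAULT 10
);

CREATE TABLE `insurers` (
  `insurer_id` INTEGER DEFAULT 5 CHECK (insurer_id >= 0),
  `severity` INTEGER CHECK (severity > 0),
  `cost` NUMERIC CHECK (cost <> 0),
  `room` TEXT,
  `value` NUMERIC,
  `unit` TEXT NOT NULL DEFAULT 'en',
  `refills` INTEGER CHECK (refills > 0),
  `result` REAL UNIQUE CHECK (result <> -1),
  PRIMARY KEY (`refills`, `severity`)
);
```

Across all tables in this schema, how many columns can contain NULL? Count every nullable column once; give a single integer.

15

appointments: 6 nullable (room, unit, value, name, status, notes — PK (appointment_id, specialty, code) and explicit NOT NULL columns excluded).
procedures: 4 nullable (refills, value, unit, mrn — PK (procedure_id) and explicit NOT NULL columns excluded).
insurers: 5 nullable (insurer_id, cost, room, value, result — PK (refills, severity) and explicit NOT NULL columns excluded).
Total: 6 + 4 + 5 = 15.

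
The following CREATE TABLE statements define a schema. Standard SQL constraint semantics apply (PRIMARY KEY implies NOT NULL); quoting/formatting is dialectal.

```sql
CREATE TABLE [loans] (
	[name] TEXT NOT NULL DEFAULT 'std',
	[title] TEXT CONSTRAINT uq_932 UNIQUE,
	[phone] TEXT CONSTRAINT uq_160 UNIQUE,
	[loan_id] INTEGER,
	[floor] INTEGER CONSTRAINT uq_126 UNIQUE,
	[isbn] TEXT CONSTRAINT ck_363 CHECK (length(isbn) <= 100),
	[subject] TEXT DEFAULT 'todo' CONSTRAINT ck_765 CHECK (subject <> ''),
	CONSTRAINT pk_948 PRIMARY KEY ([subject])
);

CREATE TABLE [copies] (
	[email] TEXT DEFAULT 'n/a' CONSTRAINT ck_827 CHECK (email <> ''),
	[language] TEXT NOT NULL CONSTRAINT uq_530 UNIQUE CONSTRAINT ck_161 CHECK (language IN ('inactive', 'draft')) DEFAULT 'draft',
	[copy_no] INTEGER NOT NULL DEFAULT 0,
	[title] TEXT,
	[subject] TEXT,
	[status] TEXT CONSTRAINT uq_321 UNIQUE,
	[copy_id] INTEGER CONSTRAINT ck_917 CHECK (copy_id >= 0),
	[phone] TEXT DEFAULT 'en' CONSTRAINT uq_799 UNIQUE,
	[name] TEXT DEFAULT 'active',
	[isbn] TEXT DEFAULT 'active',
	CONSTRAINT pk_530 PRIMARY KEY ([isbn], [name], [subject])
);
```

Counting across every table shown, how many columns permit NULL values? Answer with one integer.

loans: 5 nullable (title, phone, loan_id, floor, isbn — PK (subject) and explicit NOT NULL columns excluded).
copies: 5 nullable (email, title, status, copy_id, phone — PK (isbn, name, subject) and explicit NOT NULL columns excluded).
Total: 5 + 5 = 10.

10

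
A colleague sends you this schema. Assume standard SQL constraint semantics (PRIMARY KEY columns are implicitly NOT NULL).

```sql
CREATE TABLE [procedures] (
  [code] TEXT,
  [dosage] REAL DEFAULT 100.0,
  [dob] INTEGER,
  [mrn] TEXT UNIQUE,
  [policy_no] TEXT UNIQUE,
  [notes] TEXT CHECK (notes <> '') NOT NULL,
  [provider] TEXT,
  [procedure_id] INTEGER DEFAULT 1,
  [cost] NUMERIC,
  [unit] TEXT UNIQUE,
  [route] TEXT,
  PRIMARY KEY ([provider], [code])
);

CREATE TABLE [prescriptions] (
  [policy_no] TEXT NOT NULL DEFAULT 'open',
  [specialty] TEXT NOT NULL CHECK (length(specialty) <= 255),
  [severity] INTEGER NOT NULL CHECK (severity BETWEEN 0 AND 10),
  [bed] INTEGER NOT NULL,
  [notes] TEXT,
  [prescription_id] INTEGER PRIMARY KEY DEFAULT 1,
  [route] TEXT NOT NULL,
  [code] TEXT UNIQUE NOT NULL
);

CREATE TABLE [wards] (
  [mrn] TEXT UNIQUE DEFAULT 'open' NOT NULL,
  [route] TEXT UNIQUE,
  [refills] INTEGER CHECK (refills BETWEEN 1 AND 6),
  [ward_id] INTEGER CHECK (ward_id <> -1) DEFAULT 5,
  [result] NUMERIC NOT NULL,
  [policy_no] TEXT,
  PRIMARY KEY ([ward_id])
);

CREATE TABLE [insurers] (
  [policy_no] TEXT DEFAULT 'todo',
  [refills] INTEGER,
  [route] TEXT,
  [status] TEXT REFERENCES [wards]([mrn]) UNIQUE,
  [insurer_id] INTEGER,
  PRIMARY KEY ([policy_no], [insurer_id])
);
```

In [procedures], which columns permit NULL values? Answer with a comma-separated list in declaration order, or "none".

- code: part of the PRIMARY KEY, which implies NOT NULL → not nullable.
- dosage: DEFAULT only fills an omitted column; an explicit NULL is still allowed → nullable.
- dob: no NOT NULL constraint applies → nullable.
- mrn: UNIQUE does not imply NOT NULL → nullable.
- policy_no: UNIQUE does not imply NOT NULL → nullable.
- notes: declared NOT NULL → not nullable.
- provider: part of the PRIMARY KEY, which implies NOT NULL → not nullable.
- procedure_id: DEFAULT only fills an omitted column; an explicit NULL is still allowed → nullable.
- cost: no NOT NULL constraint applies → nullable.
- unit: UNIQUE does not imply NOT NULL → nullable.
- route: no NOT NULL constraint applies → nullable.

dosage, dob, mrn, policy_no, procedure_id, cost, unit, route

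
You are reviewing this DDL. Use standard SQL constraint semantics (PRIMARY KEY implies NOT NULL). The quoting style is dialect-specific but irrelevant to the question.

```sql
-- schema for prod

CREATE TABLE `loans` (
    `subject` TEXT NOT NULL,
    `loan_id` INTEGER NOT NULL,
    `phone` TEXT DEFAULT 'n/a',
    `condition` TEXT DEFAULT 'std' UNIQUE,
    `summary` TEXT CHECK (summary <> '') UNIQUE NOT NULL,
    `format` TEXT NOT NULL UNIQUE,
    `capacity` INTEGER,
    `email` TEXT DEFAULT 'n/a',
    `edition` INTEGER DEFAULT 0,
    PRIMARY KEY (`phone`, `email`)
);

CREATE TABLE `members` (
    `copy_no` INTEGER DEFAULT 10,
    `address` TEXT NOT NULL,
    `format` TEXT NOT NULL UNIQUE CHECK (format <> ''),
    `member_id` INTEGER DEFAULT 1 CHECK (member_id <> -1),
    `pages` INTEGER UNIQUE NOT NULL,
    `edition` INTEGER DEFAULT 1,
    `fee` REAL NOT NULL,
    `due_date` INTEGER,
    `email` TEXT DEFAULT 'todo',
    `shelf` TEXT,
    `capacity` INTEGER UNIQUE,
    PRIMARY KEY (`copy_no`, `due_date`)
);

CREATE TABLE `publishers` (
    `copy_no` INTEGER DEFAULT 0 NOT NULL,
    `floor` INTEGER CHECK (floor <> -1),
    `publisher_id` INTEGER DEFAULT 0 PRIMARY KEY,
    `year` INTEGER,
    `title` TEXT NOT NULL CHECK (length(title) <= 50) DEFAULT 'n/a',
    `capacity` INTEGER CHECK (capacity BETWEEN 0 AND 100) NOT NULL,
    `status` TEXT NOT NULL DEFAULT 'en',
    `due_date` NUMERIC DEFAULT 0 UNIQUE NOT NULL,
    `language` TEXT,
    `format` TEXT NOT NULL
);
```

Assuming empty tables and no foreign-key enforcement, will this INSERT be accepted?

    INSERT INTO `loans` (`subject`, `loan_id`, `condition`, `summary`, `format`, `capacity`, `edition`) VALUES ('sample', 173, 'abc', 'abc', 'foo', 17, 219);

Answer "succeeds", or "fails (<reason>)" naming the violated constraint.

NOT NULL columns: email defaults to 'n/a'; format is supplied; loan_id is supplied; phone defaults to 'n/a'; subject is supplied; summary is supplied.
CHECK constraints: 'abc' satisfies (summary <> '').
No constraint is violated.

succeeds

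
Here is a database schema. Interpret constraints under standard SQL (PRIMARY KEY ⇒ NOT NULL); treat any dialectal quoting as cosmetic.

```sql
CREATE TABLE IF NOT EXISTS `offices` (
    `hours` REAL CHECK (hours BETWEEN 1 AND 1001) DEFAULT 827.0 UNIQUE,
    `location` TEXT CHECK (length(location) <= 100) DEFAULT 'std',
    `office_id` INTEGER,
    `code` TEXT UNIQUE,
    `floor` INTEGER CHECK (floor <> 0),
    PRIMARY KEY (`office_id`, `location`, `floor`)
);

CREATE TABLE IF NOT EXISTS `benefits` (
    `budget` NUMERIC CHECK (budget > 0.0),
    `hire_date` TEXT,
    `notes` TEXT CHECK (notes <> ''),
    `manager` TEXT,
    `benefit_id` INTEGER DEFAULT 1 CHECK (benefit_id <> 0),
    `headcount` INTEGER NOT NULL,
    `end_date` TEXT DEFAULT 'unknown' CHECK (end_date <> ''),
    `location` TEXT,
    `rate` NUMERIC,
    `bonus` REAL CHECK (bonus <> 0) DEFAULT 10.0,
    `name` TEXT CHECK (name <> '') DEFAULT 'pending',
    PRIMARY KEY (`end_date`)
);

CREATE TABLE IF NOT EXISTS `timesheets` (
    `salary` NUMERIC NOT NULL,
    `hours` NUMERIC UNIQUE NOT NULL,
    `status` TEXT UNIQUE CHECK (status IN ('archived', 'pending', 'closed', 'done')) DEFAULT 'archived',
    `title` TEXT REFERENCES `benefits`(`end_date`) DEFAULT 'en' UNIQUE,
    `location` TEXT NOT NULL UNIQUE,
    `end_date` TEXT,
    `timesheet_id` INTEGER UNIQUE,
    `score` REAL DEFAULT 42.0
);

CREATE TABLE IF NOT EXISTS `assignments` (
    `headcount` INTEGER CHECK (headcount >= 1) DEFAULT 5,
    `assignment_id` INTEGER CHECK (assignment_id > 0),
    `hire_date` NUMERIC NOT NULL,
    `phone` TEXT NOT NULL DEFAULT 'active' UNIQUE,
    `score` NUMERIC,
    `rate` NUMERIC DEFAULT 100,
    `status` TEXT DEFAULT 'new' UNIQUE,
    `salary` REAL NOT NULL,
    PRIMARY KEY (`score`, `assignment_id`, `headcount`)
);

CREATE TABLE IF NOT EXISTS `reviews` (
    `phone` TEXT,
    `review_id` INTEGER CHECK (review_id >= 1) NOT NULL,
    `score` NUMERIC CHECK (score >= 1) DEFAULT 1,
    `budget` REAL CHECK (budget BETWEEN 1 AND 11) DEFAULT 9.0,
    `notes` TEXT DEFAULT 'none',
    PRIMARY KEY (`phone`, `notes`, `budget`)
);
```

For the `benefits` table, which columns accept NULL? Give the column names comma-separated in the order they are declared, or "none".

- budget: CHECK does not forbid NULL (a CHECK constraint passes when its expression is NULL) → nullable.
- hire_date: no NOT NULL constraint applies → nullable.
- notes: CHECK does not forbid NULL (a CHECK constraint passes when its expression is NULL) → nullable.
- manager: no NOT NULL constraint applies → nullable.
- benefit_id: CHECK does not forbid NULL (a CHECK constraint passes when its expression is NULL) → nullable.
- headcount: declared NOT NULL → not nullable.
- end_date: part of the PRIMARY KEY, which implies NOT NULL → not nullable.
- location: no NOT NULL constraint applies → nullable.
- rate: no NOT NULL constraint applies → nullable.
- bonus: CHECK does not forbid NULL (a CHECK constraint passes when its expression is NULL) → nullable.
- name: CHECK does not forbid NULL (a CHECK constraint passes when its expression is NULL) → nullable.

budget, hire_date, notes, manager, benefit_id, location, rate, bonus, name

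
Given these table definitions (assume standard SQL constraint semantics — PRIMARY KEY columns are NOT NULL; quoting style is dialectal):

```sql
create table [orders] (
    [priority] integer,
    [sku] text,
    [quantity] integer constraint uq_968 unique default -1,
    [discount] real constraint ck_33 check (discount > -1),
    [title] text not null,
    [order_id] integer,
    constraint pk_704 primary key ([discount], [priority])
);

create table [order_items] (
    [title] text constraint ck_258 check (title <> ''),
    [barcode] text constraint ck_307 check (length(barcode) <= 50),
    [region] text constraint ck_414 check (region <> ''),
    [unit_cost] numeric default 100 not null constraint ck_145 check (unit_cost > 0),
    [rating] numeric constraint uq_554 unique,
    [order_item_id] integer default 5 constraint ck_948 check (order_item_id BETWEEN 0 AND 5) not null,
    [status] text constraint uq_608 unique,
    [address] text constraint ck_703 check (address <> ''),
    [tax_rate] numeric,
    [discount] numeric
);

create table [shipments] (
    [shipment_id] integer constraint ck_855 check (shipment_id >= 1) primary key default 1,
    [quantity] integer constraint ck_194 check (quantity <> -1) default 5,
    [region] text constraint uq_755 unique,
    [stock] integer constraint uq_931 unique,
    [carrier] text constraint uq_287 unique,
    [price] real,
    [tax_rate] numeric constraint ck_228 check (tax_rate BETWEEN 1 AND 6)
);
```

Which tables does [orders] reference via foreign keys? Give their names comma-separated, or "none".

none

No column in orders has a REFERENCES clause.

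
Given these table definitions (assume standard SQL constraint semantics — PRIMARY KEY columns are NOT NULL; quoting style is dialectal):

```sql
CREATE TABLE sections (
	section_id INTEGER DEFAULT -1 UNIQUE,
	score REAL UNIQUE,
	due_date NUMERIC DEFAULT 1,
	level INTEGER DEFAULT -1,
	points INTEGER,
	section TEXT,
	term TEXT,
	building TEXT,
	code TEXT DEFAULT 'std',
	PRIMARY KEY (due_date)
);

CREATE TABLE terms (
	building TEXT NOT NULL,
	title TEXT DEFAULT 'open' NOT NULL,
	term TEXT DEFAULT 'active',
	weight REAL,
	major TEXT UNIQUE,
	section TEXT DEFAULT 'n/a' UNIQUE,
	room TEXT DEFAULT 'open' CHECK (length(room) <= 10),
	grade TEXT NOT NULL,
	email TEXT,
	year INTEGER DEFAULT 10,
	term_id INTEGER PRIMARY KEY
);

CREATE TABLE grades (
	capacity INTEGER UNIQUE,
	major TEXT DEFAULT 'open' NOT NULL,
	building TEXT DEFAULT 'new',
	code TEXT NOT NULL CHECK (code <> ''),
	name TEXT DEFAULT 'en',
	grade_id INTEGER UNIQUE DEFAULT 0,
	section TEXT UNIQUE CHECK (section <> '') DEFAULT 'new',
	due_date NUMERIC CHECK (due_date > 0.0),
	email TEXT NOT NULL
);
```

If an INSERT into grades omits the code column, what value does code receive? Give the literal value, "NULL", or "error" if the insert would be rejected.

code has no DEFAULT clause.
Omitting it would insert NULL, but it is declared NOT NULL, so the INSERT fails.

error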